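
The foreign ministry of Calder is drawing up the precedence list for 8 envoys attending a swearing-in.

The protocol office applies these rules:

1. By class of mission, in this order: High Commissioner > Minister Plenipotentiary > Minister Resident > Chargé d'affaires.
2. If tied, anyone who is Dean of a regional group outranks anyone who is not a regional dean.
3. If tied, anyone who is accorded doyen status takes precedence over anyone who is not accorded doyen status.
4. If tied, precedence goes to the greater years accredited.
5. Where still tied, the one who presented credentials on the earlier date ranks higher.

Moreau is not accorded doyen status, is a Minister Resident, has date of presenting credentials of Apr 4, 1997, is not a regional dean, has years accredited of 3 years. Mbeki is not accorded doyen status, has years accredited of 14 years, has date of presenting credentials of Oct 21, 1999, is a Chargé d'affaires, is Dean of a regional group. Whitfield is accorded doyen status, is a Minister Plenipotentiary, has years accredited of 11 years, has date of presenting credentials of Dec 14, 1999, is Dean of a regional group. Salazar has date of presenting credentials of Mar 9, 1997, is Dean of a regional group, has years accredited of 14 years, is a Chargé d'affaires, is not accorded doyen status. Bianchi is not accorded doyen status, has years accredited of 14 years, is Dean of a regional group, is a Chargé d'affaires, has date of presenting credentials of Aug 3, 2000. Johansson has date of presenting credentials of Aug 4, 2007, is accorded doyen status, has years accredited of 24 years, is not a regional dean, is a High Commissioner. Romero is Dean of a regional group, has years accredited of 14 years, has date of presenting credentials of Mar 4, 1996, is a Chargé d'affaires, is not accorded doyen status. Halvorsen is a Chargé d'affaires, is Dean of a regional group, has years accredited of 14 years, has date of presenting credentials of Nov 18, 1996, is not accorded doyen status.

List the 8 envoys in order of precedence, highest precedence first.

By class of mission: Johansson (High Commissioner); then Whitfield (Minister Plenipotentiary); then Moreau (Minister Resident); then Romero, Halvorsen, Salazar, Mbeki and Bianchi (Chargé d'affaires).
Romero, Halvorsen, Salazar, Mbeki and Bianchi are each Dean of a regional group, so the next rule applies.
Romero, Halvorsen, Salazar, Mbeki and Bianchi are each not accorded doyen status, so the next rule applies.
Romero, Halvorsen, Salazar, Mbeki and Bianchi all have years accredited 14 years, so the next rule applies.
Among Romero, Halvorsen, Salazar, Mbeki and Bianchi, by date of presenting credentials (earlier first): Romero (Mar 4, 1996) before Halvorsen (Nov 18, 1996) before Salazar (Mar 9, 1997) before Mbeki (Oct 21, 1999) before Bianchi (Aug 3, 2000).
Full order: Johansson, Whitfield, Moreau, Romero, Halvorsen, Salazar, Mbeki, Bianchi.

Johansson, Whitfield, Moreau, Romero, Halvorsen, Salazar, Mbeki, Bianchi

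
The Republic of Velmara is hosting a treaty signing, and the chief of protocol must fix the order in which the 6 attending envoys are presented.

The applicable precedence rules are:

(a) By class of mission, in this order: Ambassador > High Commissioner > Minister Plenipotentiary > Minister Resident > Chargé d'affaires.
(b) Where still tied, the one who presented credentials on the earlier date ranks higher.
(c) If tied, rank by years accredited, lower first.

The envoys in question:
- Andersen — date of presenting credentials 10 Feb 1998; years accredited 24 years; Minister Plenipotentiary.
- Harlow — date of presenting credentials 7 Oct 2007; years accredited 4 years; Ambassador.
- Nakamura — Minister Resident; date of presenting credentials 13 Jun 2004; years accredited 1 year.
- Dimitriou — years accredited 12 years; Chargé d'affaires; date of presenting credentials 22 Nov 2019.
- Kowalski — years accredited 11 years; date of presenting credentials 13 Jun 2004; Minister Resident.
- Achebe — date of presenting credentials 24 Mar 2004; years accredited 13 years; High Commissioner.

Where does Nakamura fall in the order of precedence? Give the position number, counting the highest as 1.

By class of mission: Harlow (Ambassador); then Achebe (High Commissioner); then Andersen (Minister Plenipotentiary); then Nakamura and Kowalski (Minister Resident); then Dimitriou (Chargé d'affaires).
Nakamura and Kowalski both have date of presenting credentials 13 Jun 2004, so the next rule applies.
Among Nakamura and Kowalski, by years accredited (lower first): Nakamura (1 year) before Kowalski (11 years).
Order: Harlow, Achebe, Andersen, Nakamura, Kowalski, Dimitriou. So position 4.

4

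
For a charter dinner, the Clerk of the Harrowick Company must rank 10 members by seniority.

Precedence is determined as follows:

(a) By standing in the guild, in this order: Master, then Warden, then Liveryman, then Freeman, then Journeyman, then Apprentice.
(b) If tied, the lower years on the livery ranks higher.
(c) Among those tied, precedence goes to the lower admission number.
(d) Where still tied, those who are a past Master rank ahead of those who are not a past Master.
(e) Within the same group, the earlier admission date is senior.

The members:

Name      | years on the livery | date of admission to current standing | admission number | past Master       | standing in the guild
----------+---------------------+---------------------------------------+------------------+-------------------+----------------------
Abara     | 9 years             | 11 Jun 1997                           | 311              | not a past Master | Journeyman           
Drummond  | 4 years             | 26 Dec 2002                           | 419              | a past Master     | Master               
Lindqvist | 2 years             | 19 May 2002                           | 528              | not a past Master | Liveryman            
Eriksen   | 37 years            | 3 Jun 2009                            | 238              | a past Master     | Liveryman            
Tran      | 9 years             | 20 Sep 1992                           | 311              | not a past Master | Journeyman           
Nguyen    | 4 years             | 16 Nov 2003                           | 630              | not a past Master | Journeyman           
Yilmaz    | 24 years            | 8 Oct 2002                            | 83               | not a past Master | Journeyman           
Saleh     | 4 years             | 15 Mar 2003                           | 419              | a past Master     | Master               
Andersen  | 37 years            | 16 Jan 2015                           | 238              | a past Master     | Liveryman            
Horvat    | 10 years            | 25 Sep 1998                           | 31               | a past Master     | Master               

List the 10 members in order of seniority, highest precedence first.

Drummond, Saleh, Horvat, Lindqvist, Eriksen, Andersen, Nguyen, Tran, Abara, Yilmaz

By standing in the guild: Drummond, Saleh and Horvat (Master); then Lindqvist, Eriksen and Andersen (Liveryman); then Nguyen, Tran, Abara and Yilmaz (Journeyman).
Among Drummond, Saleh and Horvat, by years on the livery (lower first): Drummond and Saleh (4 years) before Horvat (10 years).
Drummond and Saleh both have admission number 419, so the next rule applies.
Drummond and Saleh are each a past Master, so the next rule applies.
Among Drummond and Saleh, by date of admission to current standing (earlier first): Drummond (26 Dec 2002) before Saleh (15 Mar 2003).
Among Lindqvist, Eriksen and Andersen, by years on the livery (lower first): Lindqvist (2 years) before Eriksen and Andersen (37 years).
Eriksen and Andersen both have admission number 238, so the next rule applies.
Eriksen and Andersen are each a past Master, so the next rule applies.
Among Eriksen and Andersen, by date of admission to current standing (earlier first): Eriksen (3 Jun 2009) before Andersen (16 Jan 2015).
Among Nguyen, Tran, Abara and Yilmaz, by years on the livery (lower first): Nguyen (4 years) before Tran and Abara (9 years) before Yilmaz (24 years).
Tran and Abara both have admission number 311, so the next rule applies.
Tran and Abara are each not a past Master, so the next rule applies.
Among Tran and Abara, by date of admission to current standing (earlier first): Tran (20 Sep 1992) before Abara (11 Jun 1997).
Full order: Drummond, Saleh, Horvat, Lindqvist, Eriksen, Andersen, Nguyen, Tran, Abara, Yilmaz.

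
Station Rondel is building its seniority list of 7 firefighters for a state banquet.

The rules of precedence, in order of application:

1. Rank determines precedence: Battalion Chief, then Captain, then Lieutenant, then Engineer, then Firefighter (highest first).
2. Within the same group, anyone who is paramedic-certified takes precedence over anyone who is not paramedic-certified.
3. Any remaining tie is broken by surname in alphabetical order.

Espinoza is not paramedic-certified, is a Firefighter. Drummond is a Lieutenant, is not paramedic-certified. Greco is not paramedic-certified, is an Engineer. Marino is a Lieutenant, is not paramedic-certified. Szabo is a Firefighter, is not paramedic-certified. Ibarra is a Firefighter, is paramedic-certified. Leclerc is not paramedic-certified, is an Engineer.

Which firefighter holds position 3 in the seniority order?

By rank: Drummond and Marino (Lieutenant); then Greco and Leclerc (Engineer); then Ibarra, Espinoza and Szabo (Firefighter).
Drummond and Marino are each not paramedic-certified, so the next rule applies.
Among Drummond and Marino, alphabetically by surname: Drummond before Marino.
Greco and Leclerc are each not paramedic-certified, so the next rule applies.
Among Greco and Leclerc, alphabetically by surname: Greco before Leclerc.
Among Ibarra, Espinoza and Szabo, paramedic-certified before not paramedic-certified: Ibarra (paramedic-certified) before Espinoza and Szabo (not paramedic-certified).
Among Espinoza and Szabo, alphabetically by surname: Espinoza before Szabo.
Order: Drummond, Marino, Greco, Leclerc, Ibarra, Espinoza, Szabo.

Greco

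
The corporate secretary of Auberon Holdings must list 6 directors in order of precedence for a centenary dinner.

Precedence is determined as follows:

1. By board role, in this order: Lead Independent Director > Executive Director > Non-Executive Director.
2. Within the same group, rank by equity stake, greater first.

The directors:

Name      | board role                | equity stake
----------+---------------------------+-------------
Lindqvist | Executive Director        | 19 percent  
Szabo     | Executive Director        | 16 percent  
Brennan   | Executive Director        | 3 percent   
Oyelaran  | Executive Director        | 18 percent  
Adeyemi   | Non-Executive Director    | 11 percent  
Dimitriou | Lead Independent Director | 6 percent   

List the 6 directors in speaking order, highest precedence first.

Dimitriou, Lindqvist, Oyelaran, Szabo, Brennan, Adeyemi

By board role: Dimitriou (Lead Independent Director); then Lindqvist, Oyelaran, Szabo and Brennan (Executive Director); then Adeyemi (Non-Executive Director).
Among Lindqvist, Oyelaran, Szabo and Brennan, by equity stake (higher first): Lindqvist (19 percent) before Oyelaran (18 percent) before Szabo (16 percent) before Brennan (3 percent).
Full order: Dimitriou, Lindqvist, Oyelaran, Szabo, Brennan, Adeyemi.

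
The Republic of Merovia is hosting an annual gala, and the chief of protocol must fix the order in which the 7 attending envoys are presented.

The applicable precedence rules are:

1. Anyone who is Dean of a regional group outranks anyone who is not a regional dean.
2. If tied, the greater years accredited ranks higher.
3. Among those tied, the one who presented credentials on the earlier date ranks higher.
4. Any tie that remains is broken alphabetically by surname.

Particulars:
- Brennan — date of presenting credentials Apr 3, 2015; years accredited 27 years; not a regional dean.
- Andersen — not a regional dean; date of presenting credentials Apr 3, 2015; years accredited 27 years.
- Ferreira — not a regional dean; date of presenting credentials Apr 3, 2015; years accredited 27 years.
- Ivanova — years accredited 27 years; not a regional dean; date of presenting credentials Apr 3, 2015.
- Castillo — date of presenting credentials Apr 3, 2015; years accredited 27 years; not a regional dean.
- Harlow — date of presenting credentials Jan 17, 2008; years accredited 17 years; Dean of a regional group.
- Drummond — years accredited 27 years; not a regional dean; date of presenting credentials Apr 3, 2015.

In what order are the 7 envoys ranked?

By the first rule: Harlow (Dean of a regional group); then Andersen, Brennan, Castillo, Drummond, Ferreira and Ivanova (each not a regional dean).
Andersen, Brennan, Castillo, Drummond, Ferreira and Ivanova all have years accredited 27 years, so the next rule applies.
Andersen, Brennan, Castillo, Drummond, Ferreira and Ivanova all have date of presenting credentials Apr 3, 2015, so the next rule applies.
Among Andersen, Brennan, Castillo, Drummond, Ferreira and Ivanova, alphabetically by surname: Andersen before Brennan before Castillo before Drummond before Ferreira before Ivanova.
Full order: Harlow, Andersen, Brennan, Castillo, Drummond, Ferreira, Ivanova.

Harlow, Andersen, Brennan, Castillo, Drummond, Ferreira, Ivanova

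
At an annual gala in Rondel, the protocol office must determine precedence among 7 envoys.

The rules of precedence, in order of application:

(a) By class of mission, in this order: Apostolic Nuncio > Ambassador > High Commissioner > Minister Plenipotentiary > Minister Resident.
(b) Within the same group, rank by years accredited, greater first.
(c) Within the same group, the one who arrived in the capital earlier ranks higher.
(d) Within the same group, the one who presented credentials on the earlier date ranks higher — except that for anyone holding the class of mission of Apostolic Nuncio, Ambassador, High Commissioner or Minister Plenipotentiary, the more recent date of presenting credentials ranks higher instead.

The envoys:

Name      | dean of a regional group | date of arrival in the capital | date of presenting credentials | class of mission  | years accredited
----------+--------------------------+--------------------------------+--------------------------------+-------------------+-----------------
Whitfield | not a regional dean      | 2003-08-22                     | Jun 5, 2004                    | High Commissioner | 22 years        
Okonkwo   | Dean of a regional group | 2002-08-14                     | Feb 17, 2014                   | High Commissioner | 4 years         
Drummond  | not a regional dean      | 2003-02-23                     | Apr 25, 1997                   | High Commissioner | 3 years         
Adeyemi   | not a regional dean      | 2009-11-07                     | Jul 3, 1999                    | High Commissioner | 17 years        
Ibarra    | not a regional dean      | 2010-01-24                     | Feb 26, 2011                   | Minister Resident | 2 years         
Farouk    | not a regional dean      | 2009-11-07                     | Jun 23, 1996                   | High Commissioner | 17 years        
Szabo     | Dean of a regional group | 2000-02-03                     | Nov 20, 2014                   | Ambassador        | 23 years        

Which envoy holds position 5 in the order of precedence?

By class of mission: Szabo (Ambassador); then Whitfield, Adeyemi, Farouk, Okonkwo and Drummond (High Commissioner); then Ibarra (Minister Resident).
Among Whitfield, Adeyemi, Farouk, Okonkwo and Drummond, by years accredited (higher first): Whitfield (22 years) before Adeyemi and Farouk (17 years) before Okonkwo (4 years) before Drummond (3 years).
Adeyemi and Farouk both have date of arrival in the capital 2009-11-07, so the next rule applies.
Among Adeyemi and Farouk, by date of presenting credentials (later first) (reversed rule for this group): Adeyemi (Jul 3, 1999) before Farouk (Jun 23, 1996).
Order: Szabo, Whitfield, Adeyemi, Farouk, Okonkwo, Drummond, Ibarra.

Okonkwo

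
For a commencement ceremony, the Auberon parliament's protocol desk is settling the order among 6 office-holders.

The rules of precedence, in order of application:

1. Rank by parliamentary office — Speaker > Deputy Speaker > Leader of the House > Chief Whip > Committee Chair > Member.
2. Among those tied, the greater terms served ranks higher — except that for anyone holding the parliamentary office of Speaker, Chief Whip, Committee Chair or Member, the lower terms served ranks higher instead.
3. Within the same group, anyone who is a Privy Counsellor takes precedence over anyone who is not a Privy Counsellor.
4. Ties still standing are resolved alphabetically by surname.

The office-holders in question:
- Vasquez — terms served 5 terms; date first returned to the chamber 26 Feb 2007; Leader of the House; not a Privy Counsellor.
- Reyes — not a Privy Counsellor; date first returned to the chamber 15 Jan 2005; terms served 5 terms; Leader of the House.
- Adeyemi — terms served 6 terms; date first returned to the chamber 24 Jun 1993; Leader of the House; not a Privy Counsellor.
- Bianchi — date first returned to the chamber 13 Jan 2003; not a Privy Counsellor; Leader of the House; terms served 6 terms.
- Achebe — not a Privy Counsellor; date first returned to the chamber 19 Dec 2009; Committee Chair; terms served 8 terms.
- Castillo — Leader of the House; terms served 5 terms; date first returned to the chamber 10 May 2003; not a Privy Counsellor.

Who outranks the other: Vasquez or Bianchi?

Bianchi

By parliamentary office: Adeyemi, Bianchi, Castillo, Reyes and Vasquez (Leader of the House); then Achebe (Committee Chair).
Among Adeyemi, Bianchi, Castillo, Reyes and Vasquez, by terms served (higher first): Adeyemi and Bianchi (6 terms) before Castillo, Reyes and Vasquez (5 terms).
Adeyemi and Bianchi are each not a Privy Counsellor, so the next rule applies.
Among Adeyemi and Bianchi, alphabetically by surname: Adeyemi before Bianchi.
Castillo, Reyes and Vasquez are each not a Privy Counsellor, so the next rule applies.
Among Castillo, Reyes and Vasquez, alphabetically by surname: Castillo before Reyes before Vasquez.
So Bianchi takes precedence.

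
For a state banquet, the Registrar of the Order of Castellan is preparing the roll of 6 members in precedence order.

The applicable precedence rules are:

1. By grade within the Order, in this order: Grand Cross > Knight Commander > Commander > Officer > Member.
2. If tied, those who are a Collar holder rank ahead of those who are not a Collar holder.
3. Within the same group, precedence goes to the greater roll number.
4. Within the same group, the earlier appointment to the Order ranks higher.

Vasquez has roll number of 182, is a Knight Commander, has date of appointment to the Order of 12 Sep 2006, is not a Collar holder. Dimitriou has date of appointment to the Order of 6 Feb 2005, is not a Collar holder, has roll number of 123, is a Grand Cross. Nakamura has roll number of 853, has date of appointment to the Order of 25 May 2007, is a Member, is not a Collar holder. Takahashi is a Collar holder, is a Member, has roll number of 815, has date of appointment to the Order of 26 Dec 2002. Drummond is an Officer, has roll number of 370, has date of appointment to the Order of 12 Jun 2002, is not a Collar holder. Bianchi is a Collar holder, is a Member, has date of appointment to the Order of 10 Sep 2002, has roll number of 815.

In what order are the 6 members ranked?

By grade within the Order: Dimitriou (Grand Cross); then Vasquez (Knight Commander); then Drummond (Officer); then Bianchi, Takahashi and Nakamura (Member).
Among Bianchi, Takahashi and Nakamura, a Collar holder before not a Collar holder: Bianchi and Takahashi (a Collar holder) before Nakamura (not a Collar holder).
Bianchi and Takahashi both have roll number 815, so the next rule applies.
Among Bianchi and Takahashi, by date of appointment to the Order (earlier first): Bianchi (10 Sep 2002) before Takahashi (26 Dec 2002).
Full order: Dimitriou, Vasquez, Drummond, Bianchi, Takahashi, Nakamura.

Dimitriou, Vasquez, Drummond, Bianchi, Takahashi, Nakamura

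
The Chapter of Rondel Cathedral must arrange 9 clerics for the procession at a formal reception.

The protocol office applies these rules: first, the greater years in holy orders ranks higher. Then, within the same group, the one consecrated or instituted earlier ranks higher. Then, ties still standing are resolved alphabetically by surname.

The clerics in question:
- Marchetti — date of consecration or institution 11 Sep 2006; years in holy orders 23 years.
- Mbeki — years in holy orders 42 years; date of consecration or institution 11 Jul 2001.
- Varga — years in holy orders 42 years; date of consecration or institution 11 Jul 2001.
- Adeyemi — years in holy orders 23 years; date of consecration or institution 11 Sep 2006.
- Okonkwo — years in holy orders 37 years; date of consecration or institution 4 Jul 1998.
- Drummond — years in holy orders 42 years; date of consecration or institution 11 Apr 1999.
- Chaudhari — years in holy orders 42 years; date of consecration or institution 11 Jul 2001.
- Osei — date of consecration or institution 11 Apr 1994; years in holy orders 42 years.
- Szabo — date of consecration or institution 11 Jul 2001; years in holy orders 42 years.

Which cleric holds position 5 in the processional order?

By years in holy orders (higher first): Osei, Drummond, Chaudhari, Mbeki, Szabo and Varga (each 42 years); then Okonkwo (37 years); then Adeyemi and Marchetti (both 23 years).
Among Osei, Drummond, Chaudhari, Mbeki, Szabo and Varga, by date of consecration or institution (earlier first): Osei (11 Apr 1994) before Drummond (11 Apr 1999) before Chaudhari, Mbeki, Szabo and Varga (11 Jul 2001).
Among Chaudhari, Mbeki, Szabo and Varga, alphabetically by surname: Chaudhari before Mbeki before Szabo before Varga.
Adeyemi and Marchetti both have date of consecration or institution 11 Sep 2006, so the next rule applies.
Among Adeyemi and Marchetti, alphabetically by surname: Adeyemi before Marchetti.
Order: Osei, Drummond, Chaudhari, Mbeki, Szabo, Varga, Okonkwo, Adeyemi, Marchetti.

Szabo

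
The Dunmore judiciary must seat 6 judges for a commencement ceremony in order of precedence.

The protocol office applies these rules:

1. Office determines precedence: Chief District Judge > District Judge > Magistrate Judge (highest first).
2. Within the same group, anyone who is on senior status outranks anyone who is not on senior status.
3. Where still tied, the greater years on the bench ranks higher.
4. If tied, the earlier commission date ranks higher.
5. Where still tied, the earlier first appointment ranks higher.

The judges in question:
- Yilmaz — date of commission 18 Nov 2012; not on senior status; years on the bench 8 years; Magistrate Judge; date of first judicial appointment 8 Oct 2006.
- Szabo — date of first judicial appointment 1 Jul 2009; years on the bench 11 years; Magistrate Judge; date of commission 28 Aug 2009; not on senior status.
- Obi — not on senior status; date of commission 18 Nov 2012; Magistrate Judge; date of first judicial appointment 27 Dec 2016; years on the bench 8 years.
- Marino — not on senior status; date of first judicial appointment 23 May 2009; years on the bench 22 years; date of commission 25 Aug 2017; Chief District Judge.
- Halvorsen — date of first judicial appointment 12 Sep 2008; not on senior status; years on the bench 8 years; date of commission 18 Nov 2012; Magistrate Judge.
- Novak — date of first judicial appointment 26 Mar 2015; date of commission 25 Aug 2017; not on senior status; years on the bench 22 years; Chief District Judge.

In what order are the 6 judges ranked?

Marino, Novak, Szabo, Yilmaz, Halvorsen, Obi

By office: Marino and Novak (Chief District Judge); then Szabo, Yilmaz, Halvorsen and Obi (Magistrate Judge).
Marino and Novak are each not on senior status, so the next rule applies.
Marino and Novak both have years on the bench 22 years, so the next rule applies.
Marino and Novak both have date of commission 25 Aug 2017, so the next rule applies.
Among Marino and Novak, by date of first judicial appointment (earlier first): Marino (23 May 2009) before Novak (26 Mar 2015).
Szabo, Yilmaz, Halvorsen and Obi are each not on senior status, so the next rule applies.
Among Szabo, Yilmaz, Halvorsen and Obi, by years on the bench (higher first): Szabo (11 years) before Yilmaz, Halvorsen and Obi (8 years).
Yilmaz, Halvorsen and Obi all have date of commission 18 Nov 2012, so the next rule applies.
Among Yilmaz, Halvorsen and Obi, by date of first judicial appointment (earlier first): Yilmaz (8 Oct 2006) before Halvorsen (12 Sep 2008) before Obi (27 Dec 2016).
Full order: Marino, Novak, Szabo, Yilmaz, Halvorsen, Obi.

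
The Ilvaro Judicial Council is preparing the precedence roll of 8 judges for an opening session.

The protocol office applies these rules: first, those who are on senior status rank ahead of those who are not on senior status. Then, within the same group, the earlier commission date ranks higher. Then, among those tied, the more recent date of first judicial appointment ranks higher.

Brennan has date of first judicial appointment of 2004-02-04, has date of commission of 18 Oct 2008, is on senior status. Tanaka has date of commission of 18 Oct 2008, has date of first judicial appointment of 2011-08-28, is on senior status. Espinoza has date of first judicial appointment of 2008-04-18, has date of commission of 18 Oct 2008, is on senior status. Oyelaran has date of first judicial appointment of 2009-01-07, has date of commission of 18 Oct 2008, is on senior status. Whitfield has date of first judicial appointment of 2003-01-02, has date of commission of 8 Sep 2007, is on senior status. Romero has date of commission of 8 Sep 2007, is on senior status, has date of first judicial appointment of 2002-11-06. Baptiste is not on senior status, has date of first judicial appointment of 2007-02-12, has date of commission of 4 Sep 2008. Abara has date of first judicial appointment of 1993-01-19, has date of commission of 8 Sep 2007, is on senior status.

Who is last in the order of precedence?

By the first rule: Whitfield, Romero, Abara, Tanaka, Oyelaran, Espinoza and Brennan (each on senior status); then Baptiste (not on senior status).
Among Whitfield, Romero, Abara, Tanaka, Oyelaran, Espinoza and Brennan, by date of commission (earlier first): Whitfield, Romero and Abara (8 Sep 2007) before Tanaka, Oyelaran, Espinoza and Brennan (18 Oct 2008).
Among Whitfield, Romero and Abara, by date of first judicial appointment (later first): Whitfield (2003-01-02) before Romero (2002-11-06) before Abara (1993-01-19).
Among Tanaka, Oyelaran, Espinoza and Brennan, by date of first judicial appointment (later first): Tanaka (2011-08-28) before Oyelaran (2009-01-07) before Espinoza (2008-04-18) before Brennan (2004-02-04).
Order: Whitfield, Romero, Abara, Tanaka, Oyelaran, Espinoza, Brennan, Baptiste.

Baptiste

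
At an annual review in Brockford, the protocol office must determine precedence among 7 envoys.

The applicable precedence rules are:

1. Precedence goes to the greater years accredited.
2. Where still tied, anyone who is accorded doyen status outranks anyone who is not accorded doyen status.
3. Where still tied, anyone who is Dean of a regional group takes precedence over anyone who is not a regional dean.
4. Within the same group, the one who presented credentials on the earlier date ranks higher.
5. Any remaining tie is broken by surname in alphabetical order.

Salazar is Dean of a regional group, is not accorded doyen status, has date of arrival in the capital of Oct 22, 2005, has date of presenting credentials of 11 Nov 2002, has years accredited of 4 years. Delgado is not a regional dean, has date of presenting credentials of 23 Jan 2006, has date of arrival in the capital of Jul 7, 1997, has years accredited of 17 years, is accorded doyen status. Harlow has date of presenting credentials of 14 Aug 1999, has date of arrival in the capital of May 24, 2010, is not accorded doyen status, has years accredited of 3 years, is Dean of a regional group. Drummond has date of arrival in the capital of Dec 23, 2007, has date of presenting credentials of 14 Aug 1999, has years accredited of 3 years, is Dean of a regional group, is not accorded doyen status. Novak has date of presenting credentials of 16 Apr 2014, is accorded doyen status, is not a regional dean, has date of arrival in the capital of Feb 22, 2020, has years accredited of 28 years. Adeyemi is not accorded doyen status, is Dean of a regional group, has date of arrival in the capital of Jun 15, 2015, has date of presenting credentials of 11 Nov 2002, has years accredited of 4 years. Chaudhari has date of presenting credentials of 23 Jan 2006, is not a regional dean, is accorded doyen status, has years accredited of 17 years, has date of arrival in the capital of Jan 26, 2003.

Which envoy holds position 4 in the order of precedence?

Adeyemi

By years accredited (higher first): Novak (28 years); then Chaudhari and Delgado (both 17 years); then Adeyemi and Salazar (both 4 years); then Drummond and Harlow (both 3 years).
Chaudhari and Delgado are each accorded doyen status, so the next rule applies.
Chaudhari and Delgado are each not a regional dean, so the next rule applies.
Chaudhari and Delgado both have date of presenting credentials 23 Jan 2006, so the next rule applies.
Among Chaudhari and Delgado, alphabetically by surname: Chaudhari before Delgado.
Adeyemi and Salazar are each not accorded doyen status, so the next rule applies.
Adeyemi and Salazar are each Dean of a regional group, so the next rule applies.
Adeyemi and Salazar both have date of presenting credentials 11 Nov 2002, so the next rule applies.
Among Adeyemi and Salazar, alphabetically by surname: Adeyemi before Salazar.
Drummond and Harlow are each not accorded doyen status, so the next rule applies.
Drummond and Harlow are each Dean of a regional group, so the next rule applies.
Drummond and Harlow both have date of presenting credentials 14 Aug 1999, so the next rule applies.
Among Drummond and Harlow, alphabetically by surname: Drummond before Harlow.
Order: Novak, Chaudhari, Delgado, Adeyemi, Salazar, Drummond, Harlow.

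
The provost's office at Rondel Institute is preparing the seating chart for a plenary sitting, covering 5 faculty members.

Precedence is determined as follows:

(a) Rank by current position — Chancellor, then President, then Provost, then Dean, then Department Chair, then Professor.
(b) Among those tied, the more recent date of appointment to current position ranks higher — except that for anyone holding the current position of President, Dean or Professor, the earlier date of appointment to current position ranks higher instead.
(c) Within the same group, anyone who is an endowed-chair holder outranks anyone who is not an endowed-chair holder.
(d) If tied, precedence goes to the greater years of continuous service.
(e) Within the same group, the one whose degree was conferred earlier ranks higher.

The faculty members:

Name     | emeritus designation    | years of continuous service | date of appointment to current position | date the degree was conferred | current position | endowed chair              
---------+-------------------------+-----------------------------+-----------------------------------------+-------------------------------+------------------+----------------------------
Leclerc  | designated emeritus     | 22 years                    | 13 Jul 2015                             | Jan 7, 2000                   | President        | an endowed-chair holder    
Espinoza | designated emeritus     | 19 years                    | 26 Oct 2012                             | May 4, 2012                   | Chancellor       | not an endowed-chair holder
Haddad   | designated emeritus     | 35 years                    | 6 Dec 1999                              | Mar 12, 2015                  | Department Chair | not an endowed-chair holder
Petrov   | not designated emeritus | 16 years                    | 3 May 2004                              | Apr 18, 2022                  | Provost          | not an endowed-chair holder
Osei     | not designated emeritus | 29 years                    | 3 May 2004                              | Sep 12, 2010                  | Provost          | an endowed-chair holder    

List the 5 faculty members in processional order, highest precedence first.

Espinoza, Leclerc, Osei, Petrov, Haddad

By current position: Espinoza (Chancellor); then Leclerc (President); then Osei and Petrov (Provost); then Haddad (Department Chair).
Osei and Petrov both have date of appointment to current position 3 May 2004, so the next rule applies.
Among Osei and Petrov, an endowed-chair holder before not an endowed-chair holder: Osei (an endowed-chair holder) before Petrov (not an endowed-chair holder).
Full order: Espinoza, Leclerc, Osei, Petrov, Haddad.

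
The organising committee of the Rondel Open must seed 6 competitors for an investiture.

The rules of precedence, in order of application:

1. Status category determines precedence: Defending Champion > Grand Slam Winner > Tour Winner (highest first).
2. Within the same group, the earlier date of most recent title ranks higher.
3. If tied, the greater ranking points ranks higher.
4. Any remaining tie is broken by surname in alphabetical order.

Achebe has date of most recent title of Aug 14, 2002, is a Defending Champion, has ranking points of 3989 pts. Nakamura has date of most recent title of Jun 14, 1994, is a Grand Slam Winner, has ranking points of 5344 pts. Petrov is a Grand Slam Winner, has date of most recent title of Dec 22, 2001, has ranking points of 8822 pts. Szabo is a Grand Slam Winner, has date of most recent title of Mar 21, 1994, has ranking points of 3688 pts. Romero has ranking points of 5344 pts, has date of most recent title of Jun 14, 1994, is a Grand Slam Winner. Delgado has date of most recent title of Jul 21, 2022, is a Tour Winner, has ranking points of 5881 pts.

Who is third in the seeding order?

By status category: Achebe (Defending Champion); then Szabo, Nakamura, Romero and Petrov (Grand Slam Winner); then Delgado (Tour Winner).
Among Szabo, Nakamura, Romero and Petrov, by date of most recent title (earlier first): Szabo (Mar 21, 1994) before Nakamura and Romero (Jun 14, 1994) before Petrov (Dec 22, 2001).
Nakamura and Romero both have ranking points 5344 pts, so the next rule applies.
Among Nakamura and Romero, alphabetically by surname: Nakamura before Romero.
Order: Achebe, Szabo, Nakamura, Romero, Petrov, Delgado.

Nakamura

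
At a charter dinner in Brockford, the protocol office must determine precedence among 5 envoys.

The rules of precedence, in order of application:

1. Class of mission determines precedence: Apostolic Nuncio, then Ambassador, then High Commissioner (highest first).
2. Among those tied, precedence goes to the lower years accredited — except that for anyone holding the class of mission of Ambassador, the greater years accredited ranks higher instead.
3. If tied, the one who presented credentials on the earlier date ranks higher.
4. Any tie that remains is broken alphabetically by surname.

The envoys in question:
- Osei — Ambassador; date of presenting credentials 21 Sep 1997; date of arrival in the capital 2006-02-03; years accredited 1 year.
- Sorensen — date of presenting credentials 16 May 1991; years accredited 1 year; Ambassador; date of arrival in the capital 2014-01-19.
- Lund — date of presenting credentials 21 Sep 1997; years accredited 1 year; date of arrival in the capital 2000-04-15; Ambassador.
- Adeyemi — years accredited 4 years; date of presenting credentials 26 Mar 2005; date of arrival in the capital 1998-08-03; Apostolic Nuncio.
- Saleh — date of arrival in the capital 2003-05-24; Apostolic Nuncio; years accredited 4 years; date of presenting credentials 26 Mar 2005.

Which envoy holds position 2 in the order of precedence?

By class of mission: Adeyemi and Saleh (Apostolic Nuncio); then Sorensen, Lund and Osei (Ambassador).
Adeyemi and Saleh both have years accredited 4 years, so the next rule applies.
Adeyemi and Saleh both have date of presenting credentials 26 Mar 2005, so the next rule applies.
Among Adeyemi and Saleh, alphabetically by surname: Adeyemi before Saleh.
Sorensen, Lund and Osei all have years accredited 1 year, so the next rule applies.
Among Sorensen, Lund and Osei, by date of presenting credentials (earlier first): Sorensen (16 May 1991) before Lund and Osei (21 Sep 1997).
Among Lund and Osei, alphabetically by surname: Lund before Osei.
Order: Adeyemi, Saleh, Sorensen, Lund, Osei.

Saleh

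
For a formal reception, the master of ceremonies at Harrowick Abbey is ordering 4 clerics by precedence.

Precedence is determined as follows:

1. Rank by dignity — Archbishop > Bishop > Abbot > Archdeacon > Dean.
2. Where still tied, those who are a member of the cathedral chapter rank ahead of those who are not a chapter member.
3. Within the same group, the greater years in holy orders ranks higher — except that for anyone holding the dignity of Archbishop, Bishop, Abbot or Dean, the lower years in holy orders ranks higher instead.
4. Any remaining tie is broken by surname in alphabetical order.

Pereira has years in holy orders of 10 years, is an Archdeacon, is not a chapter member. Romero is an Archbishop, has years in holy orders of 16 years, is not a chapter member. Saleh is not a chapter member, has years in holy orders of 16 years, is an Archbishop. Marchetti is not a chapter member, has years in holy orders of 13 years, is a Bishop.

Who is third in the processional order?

By dignity: Romero and Saleh (Archbishop); then Marchetti (Bishop); then Pereira (Archdeacon).
Romero and Saleh are each not a chapter member, so the next rule applies.
Romero and Saleh both have years in holy orders 16 years, so the next rule applies.
Among Romero and Saleh, alphabetically by surname: Romero before Saleh.
Order: Romero, Saleh, Marchetti, Pereira.

Marchetti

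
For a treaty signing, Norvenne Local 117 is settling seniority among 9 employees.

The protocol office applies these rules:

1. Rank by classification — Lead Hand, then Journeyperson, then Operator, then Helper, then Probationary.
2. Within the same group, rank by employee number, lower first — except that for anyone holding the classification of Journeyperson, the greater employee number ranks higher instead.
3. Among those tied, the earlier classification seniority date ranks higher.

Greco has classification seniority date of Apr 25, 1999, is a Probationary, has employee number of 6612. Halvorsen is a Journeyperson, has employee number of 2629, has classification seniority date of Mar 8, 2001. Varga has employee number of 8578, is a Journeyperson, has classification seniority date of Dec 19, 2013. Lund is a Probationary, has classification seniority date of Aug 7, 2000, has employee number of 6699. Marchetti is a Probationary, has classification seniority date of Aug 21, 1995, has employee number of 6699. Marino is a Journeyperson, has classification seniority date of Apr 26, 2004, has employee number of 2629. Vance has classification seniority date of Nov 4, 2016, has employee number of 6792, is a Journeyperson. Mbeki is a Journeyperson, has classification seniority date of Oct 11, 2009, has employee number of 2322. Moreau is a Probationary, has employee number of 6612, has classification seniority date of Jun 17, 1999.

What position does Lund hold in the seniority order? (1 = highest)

9

By classification: Varga, Vance, Halvorsen, Marino and Mbeki (Journeyperson); then Greco, Moreau, Marchetti and Lund (Probationary).
Among Varga, Vance, Halvorsen, Marino and Mbeki, by employee number (higher first) (reversed rule for this group): Varga (8578) before Vance (6792) before Halvorsen and Marino (2629) before Mbeki (2322).
Among Halvorsen and Marino, by classification seniority date (earlier first): Halvorsen (Mar 8, 2001) before Marino (Apr 26, 2004).
Among Greco, Moreau, Marchetti and Lund, by employee number (lower first): Greco and Moreau (6612) before Marchetti and Lund (6699).
Among Greco and Moreau, by classification seniority date (earlier first): Greco (Apr 25, 1999) before Moreau (Jun 17, 1999).
Among Marchetti and Lund, by classification seniority date (earlier first): Marchetti (Aug 21, 1995) before Lund (Aug 7, 2000).
Order: Varga, Vance, Halvorsen, Marino, Mbeki, Greco, Moreau, Marchetti, Lund. So position 9.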